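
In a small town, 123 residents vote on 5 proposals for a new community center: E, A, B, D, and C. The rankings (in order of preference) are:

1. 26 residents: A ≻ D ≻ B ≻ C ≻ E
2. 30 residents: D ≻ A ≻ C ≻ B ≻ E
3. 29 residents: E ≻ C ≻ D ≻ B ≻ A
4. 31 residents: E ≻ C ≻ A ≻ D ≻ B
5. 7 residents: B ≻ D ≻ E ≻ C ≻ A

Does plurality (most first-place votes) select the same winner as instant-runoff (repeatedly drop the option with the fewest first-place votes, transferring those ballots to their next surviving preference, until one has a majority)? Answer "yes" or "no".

Plurality — first-place votes: E 60, A 26, B 7, D 30, C 0. Winner: E.
Instant-runoff — R1 E 60, A 26, B 7, D 30, C 0 (C out); R2 E 60, A 26, B 7, D 30 (B out); R3 E 60, A 26, D 37 (A out); R4 E 60, D 63 (D winner). Winner: D.
The two methods disagree.

no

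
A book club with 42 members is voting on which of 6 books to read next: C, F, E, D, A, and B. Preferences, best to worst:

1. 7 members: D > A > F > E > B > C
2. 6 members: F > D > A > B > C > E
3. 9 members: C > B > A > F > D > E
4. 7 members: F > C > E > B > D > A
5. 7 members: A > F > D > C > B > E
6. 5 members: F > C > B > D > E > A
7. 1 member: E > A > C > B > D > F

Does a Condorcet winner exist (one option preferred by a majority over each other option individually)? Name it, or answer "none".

Checking pairwise contests:
F beats C 32–10.
A beats F 24–18.
C beats E 34–8.
C beats D 22–20.
D beats A 25–17.
C beats B 29–13.
Every option loses at least one head-to-head, so there is no Condorcet winner.

none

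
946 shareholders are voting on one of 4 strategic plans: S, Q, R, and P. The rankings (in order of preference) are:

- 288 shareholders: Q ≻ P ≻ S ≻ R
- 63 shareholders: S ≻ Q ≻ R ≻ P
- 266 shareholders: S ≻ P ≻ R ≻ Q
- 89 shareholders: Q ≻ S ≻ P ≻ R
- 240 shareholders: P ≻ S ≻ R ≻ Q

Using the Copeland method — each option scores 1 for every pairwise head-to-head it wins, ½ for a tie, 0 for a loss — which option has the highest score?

S: beats Q and R; loses to P → score 2.
Q: loses to S, R, and P → score 0.
R: beats Q; loses to S and P → score 1.
P: beats S, Q, and R → score 3.
P has the best pairwise record.

P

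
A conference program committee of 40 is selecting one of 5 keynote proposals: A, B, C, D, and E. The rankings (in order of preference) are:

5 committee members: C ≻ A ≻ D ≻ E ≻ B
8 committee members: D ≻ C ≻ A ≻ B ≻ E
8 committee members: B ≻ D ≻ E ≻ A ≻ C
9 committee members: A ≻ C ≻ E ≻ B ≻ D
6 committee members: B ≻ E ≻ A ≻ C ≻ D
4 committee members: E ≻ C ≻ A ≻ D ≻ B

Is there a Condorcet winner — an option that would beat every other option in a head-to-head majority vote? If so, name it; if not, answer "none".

A vs B: 26–14 for A.
A vs C: 23–17 for A.
A vs D: 24–16 for A.
A vs E: 22–18 for A.
A beats every other option head-to-head.

A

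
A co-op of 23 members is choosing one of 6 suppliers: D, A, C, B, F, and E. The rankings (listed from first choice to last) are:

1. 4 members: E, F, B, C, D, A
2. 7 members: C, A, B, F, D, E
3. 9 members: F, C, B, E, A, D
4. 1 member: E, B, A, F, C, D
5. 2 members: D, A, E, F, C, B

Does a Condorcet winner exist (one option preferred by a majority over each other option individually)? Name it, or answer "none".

F vs D: 21–2 for F.
F vs A: 13–10 for F.
F vs C: 16–7 for F.
F vs B: 15–8 for F.
F vs E: 16–7 for F.
F beats every other option head-to-head.

F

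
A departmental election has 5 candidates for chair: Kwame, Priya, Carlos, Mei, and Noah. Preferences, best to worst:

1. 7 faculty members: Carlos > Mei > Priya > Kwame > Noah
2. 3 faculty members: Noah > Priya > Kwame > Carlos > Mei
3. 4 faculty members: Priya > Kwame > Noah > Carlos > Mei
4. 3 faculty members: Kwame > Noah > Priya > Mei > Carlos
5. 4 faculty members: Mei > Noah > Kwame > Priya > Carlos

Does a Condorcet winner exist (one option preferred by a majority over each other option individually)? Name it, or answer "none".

Checking pairwise contests:
Priya beats Kwame 14–7.
Mei beats Priya 11–10.
Kwame beats Carlos 14–7.
Carlos beats Mei 14–7.
Kwame beats Noah 14–7.
Every option loses at least one head-to-head, so there is no Condorcet winner.

none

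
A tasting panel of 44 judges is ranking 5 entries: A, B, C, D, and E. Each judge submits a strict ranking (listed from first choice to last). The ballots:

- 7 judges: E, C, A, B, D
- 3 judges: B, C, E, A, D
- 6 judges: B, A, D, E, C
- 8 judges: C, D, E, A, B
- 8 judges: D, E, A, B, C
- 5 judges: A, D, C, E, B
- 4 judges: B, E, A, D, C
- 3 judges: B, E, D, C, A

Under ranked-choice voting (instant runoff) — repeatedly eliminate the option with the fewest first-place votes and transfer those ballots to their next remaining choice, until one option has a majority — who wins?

Round 1: A 5, B 16, C 8, D 8, E 7. Eliminate A.
Round 2: B 16, C 8, D 13, E 7. Eliminate E.
Round 3: B 16, C 15, D 13. Eliminate D.
Round 4: B 24, C 20. B has a majority.

B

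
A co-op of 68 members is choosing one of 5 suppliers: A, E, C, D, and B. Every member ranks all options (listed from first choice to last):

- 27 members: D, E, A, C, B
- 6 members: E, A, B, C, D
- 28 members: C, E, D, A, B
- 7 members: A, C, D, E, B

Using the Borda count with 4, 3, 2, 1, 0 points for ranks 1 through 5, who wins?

A: 27·2 + 6·3 + 28·1 + 7·4 = 128
E: 27·3 + 6·4 + 28·3 + 7·1 = 196
C: 27·1 + 6·1 + 28·4 + 7·3 = 166
D: 27·4 + 6·0 + 28·2 + 7·2 = 178
B: 27·0 + 6·2 + 28·0 + 7·0 = 12
E has the highest Borda score (196).

E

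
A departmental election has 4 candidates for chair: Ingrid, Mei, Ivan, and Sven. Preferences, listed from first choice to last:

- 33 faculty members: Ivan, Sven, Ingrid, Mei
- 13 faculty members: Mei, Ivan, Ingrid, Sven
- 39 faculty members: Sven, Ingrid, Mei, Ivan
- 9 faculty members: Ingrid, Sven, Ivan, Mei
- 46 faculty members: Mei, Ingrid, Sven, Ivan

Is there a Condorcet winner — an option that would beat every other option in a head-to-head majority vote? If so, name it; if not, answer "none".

Sven

Sven vs Ingrid: 72–68 for Sven.
Sven vs Mei: 81–59 for Sven.
Sven vs Ivan: 94–46 for Sven.
Sven beats every other option head-to-head.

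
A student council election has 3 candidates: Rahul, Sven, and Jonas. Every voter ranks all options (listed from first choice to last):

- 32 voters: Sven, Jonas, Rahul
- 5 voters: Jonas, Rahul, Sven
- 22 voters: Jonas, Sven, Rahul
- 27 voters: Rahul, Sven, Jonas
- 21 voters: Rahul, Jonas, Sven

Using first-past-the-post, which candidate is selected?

First-place votes: Rahul 48, Sven 32, Jonas 27.
Rahul has the most first-place votes.

Rahul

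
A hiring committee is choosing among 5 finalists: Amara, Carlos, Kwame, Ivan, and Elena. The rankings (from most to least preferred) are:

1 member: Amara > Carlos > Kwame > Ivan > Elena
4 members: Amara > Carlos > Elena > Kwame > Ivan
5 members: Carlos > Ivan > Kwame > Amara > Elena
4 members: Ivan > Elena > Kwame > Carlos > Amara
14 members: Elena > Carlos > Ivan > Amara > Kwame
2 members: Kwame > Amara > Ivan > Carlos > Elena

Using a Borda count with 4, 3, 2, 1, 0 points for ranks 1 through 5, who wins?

Carlos

Amara: 1·4 + 4·4 + 5·1 + 4·0 + 14·1 + 2·3 = 45
Carlos: 1·3 + 4·3 + 5·4 + 4·1 + 14·3 + 2·1 = 83
Kwame: 1·2 + 4·1 + 5·2 + 4·2 + 14·0 + 2·4 = 32
Ivan: 1·1 + 4·0 + 5·3 + 4·4 + 14·2 + 2·2 = 64
Elena: 1·0 + 4·2 + 5·0 + 4·3 + 14·4 + 2·0 = 76
Carlos has the highest Borda score (83).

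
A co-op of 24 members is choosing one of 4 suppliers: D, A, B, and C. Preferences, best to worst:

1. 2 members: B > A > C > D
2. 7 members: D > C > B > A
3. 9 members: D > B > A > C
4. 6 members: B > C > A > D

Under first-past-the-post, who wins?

First-place votes: D 16, A 0, B 8, C 0.
D has the most first-place votes.

D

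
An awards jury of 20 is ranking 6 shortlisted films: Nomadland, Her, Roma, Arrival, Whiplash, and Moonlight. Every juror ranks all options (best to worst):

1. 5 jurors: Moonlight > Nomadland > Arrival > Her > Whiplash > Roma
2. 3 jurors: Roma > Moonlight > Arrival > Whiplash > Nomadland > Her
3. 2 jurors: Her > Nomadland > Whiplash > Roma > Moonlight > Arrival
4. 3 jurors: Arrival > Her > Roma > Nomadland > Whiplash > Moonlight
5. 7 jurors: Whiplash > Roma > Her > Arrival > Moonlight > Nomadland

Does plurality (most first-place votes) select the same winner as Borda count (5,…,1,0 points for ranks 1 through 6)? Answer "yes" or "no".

Plurality — first-place votes: Nomadland 0, Her 2, Roma 3, Arrival 3, Whiplash 7, Moonlight 5. Winner: Whiplash.
Borda — scores: Nomadland 37, Her 53, Roma 56, Arrival 53, Whiplash 55, Moonlight 46. Winner: Roma.
The two methods disagree.

no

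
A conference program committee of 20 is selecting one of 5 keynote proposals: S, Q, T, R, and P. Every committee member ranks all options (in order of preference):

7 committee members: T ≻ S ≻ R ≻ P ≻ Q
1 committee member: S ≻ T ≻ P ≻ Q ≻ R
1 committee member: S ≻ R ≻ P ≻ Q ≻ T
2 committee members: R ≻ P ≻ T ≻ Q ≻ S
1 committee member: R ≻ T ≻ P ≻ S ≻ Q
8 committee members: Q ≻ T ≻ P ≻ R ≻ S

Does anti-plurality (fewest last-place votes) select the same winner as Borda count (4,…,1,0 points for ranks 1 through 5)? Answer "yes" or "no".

Anti-plurality — last-place votes: S 10, Q 8, T 1, R 1, P 0. Winner: P.
Borda — scores: S 30, Q 36, T 62, R 37, P 35. Winner: T.
The two methods disagree.

no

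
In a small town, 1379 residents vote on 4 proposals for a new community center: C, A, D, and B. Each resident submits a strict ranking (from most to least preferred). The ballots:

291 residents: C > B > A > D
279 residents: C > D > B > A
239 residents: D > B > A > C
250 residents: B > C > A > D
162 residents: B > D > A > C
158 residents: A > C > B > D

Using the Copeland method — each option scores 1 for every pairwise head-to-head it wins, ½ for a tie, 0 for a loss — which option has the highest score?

C: beats A, D, and B → score 3.
A: beats D; loses to C and B → score 1.
D: loses to C, A, and B → score 0.
B: beats A and D; loses to C → score 2.
C has the best pairwise record.

C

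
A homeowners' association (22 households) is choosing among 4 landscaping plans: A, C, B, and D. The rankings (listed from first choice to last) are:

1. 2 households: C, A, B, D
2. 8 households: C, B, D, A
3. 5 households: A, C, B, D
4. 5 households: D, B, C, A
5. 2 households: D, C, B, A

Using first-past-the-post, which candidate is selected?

First-place votes: A 5, C 10, B 0, D 7.
C has the most first-place votes.

C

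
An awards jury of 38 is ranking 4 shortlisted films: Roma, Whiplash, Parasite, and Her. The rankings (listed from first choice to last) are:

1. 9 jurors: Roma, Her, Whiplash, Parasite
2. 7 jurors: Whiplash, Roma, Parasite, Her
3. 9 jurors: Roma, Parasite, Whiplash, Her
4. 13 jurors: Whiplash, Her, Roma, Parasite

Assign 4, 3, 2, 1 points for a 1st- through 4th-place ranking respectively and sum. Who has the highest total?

Roma: 9·4 + 7·3 + 9·4 + 13·2 = 119
Whiplash: 9·2 + 7·4 + 9·2 + 13·4 = 116
Parasite: 9·1 + 7·2 + 9·3 + 13·1 = 63
Her: 9·3 + 7·1 + 9·1 + 13·3 = 82
Roma has the highest Borda score (119).

Roma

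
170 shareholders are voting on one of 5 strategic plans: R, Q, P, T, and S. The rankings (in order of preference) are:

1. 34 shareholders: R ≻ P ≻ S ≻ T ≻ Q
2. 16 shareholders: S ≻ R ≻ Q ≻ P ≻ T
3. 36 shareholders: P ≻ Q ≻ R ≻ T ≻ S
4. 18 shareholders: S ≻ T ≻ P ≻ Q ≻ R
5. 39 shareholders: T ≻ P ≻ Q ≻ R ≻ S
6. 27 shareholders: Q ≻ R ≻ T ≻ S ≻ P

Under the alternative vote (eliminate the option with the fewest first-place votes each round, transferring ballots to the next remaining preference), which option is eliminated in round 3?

Round 1: R 34, Q 27, P 36, T 39, S 34. Eliminate Q.
Round 2: R 61, P 36, T 39, S 34. Eliminate S.
Round 3: R 77, P 36, T 57. Eliminate P.

P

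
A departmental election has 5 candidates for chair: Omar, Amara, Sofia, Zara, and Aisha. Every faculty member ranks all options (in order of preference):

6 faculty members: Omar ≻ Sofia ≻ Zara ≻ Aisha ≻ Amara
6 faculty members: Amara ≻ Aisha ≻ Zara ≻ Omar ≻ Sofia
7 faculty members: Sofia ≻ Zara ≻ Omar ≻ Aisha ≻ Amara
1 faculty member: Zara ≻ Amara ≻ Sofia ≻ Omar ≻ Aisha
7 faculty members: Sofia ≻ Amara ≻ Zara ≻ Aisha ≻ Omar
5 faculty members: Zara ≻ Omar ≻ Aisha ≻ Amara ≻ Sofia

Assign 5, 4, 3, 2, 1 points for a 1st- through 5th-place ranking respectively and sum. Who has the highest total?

Zara

Omar: 6·5 + 6·2 + 7·3 + 1·2 + 7·1 + 5·4 = 92
Amara: 6·1 + 6·5 + 7·1 + 1·4 + 7·4 + 5·2 = 85
Sofia: 6·4 + 6·1 + 7·5 + 1·3 + 7·5 + 5·1 = 108
Zara: 6·3 + 6·3 + 7·4 + 1·5 + 7·3 + 5·5 = 115
Aisha: 6·2 + 6·4 + 7·2 + 1·1 + 7·2 + 5·3 = 80
Zara has the highest Borda score (115).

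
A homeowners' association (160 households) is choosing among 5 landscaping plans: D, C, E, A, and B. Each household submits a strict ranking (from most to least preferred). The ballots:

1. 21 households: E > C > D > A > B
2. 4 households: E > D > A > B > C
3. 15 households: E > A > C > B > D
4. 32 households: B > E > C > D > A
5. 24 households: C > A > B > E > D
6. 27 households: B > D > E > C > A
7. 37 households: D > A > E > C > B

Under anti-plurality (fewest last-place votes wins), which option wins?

E

Last-place votes: D 39, C 4, E 0, A 59, B 58.
E is ranked last by the fewest voters, so E wins.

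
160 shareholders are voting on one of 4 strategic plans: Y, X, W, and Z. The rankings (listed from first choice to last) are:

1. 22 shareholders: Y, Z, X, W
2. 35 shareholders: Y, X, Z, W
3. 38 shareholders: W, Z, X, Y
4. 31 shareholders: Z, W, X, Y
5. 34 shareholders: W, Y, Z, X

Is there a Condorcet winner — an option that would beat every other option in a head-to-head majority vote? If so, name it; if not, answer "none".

Checking pairwise contests:
W beats Y 103–57.
Y beats X 91–69.
Z beats W 88–72.
Y beats Z 91–69.
Every option loses at least one head-to-head, so there is no Condorcet winner.

none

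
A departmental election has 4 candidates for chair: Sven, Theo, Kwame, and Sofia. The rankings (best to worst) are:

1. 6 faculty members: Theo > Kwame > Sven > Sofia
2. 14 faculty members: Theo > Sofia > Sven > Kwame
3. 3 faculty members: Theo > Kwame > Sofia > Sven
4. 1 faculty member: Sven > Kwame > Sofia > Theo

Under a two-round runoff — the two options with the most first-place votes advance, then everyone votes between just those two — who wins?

Theo

Round 1 first-place votes: Sven 1, Theo 23, Kwame 0, Sofia 0.
Theo and Sven advance.
Runoff: Theo is preferred to Sven by 23 voters; Sven by 1.
Theo wins the runoff.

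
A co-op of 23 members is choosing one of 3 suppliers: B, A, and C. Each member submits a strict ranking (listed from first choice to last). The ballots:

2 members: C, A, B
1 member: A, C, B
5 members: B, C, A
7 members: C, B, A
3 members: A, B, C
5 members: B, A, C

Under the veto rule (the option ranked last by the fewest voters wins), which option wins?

B

Last-place votes: B 3, A 12, C 8.
B is ranked last by the fewest voters, so B wins.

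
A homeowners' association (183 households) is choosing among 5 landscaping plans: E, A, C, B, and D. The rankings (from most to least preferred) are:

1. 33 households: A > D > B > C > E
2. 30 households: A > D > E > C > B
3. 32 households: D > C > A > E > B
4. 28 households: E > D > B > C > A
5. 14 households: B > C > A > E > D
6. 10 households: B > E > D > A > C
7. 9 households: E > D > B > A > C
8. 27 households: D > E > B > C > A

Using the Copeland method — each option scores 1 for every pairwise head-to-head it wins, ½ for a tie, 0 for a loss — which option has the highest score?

E: beats C and B; loses to A and D → score 2.
A: beats E and B; loses to C and D → score 2.
C: beats A; loses to E, B, and D → score 1.
B: beats C; loses to E, A, and D → score 1.
D: beats E, A, C, and B → score 4.
D has the best pairwise record.

D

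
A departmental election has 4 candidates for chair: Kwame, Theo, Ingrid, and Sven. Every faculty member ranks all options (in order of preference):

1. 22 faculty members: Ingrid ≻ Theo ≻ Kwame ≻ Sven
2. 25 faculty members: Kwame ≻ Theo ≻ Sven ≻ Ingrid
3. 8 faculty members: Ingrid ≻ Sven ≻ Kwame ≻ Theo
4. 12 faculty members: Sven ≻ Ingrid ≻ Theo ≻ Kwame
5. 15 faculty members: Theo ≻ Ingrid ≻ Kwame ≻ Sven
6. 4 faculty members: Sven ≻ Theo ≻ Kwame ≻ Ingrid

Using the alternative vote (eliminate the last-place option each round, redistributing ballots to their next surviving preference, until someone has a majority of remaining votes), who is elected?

Ingrid

Round 1: Kwame 25, Theo 15, Ingrid 30, Sven 16. Eliminate Theo.
Round 2: Kwame 25, Ingrid 45, Sven 16. Ingrid has a majority.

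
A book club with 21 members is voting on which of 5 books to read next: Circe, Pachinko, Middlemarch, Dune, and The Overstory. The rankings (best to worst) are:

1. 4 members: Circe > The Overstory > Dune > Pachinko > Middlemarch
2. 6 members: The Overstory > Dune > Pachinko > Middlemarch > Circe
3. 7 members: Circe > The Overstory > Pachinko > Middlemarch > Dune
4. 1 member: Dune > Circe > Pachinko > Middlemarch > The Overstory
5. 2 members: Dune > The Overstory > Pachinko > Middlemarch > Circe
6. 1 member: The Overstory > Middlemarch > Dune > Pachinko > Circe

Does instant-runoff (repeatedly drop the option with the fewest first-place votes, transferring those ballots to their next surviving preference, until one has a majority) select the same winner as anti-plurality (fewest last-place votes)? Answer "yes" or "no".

Instant-runoff — R1 Circe 11, Pachinko 0, Middlemarch 0, Dune 3, The Overstory 7 (Circe winner). Winner: Circe.
Anti-plurality — last-place votes: Circe 9, Pachinko 0, Middlemarch 4, Dune 7, The Overstory 1. Winner: Pachinko.
The two methods disagree.

no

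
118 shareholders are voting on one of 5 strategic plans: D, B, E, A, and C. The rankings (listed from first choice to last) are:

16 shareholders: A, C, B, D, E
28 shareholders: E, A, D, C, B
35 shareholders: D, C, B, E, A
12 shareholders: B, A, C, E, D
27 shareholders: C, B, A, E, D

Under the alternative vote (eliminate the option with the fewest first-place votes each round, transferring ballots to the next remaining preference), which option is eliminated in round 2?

C

Round 1: D 35, B 12, E 28, A 16, C 27. Eliminate B.
Round 2: D 35, E 28, A 28, C 27. Eliminate C.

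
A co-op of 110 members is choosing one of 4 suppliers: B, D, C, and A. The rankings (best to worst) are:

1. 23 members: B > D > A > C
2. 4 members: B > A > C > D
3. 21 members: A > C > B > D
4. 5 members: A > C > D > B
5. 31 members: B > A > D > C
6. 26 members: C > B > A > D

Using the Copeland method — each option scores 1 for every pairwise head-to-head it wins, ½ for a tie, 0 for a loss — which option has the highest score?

B

B: beats D, C, and A → score 3.
D: loses to B, C, and A → score 0.
C: beats D; loses to B and A → score 1.
A: beats D and C; loses to B → score 2.
B has the best pairwise record.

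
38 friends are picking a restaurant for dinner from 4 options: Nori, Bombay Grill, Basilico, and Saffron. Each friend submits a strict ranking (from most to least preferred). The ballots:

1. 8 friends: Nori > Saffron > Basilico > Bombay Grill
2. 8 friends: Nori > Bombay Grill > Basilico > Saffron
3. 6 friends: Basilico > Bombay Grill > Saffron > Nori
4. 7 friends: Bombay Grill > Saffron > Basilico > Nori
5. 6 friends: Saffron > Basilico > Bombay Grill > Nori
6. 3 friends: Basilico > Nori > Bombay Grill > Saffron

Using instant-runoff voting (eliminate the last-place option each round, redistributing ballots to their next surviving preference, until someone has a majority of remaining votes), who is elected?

Basilico

Round 1: Nori 16, Bombay Grill 7, Basilico 9, Saffron 6. Eliminate Saffron.
Round 2: Nori 16, Bombay Grill 7, Basilico 15. Eliminate Bombay Grill.
Round 3: Nori 16, Basilico 22. Basilico has a majority.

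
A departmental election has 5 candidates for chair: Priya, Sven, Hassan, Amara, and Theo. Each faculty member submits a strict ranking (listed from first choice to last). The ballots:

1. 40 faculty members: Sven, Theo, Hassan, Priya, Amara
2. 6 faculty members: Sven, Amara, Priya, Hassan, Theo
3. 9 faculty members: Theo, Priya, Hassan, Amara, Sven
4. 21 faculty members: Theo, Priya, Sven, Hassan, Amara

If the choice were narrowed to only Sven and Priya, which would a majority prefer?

Voters preferring Sven to Priya: 46; preferring Priya to Sven: 30.
Sven wins the head-to-head.

Sven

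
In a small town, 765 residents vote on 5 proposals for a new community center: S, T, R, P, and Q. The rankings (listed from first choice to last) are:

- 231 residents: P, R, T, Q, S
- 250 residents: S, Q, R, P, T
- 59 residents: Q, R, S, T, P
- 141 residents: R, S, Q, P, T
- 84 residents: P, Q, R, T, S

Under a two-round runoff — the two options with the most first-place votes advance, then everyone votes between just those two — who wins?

Round 1 first-place votes: S 250, T 0, R 141, P 315, Q 59.
P and S advance.
Runoff: P is preferred to S by 315 voters; S by 450.
S wins the runoff.

S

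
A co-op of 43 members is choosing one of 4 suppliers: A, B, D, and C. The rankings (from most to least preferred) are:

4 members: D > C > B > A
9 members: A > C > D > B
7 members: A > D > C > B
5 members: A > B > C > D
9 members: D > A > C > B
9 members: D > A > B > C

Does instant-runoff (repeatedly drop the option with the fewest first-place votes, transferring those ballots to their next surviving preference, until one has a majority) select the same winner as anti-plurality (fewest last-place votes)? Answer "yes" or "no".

no

Instant-runoff — R1 A 21, B 0, D 22, C 0 (D winner). Winner: D.
Anti-plurality — last-place votes: A 4, B 25, D 5, C 9. Winner: A.
The two methods disagree.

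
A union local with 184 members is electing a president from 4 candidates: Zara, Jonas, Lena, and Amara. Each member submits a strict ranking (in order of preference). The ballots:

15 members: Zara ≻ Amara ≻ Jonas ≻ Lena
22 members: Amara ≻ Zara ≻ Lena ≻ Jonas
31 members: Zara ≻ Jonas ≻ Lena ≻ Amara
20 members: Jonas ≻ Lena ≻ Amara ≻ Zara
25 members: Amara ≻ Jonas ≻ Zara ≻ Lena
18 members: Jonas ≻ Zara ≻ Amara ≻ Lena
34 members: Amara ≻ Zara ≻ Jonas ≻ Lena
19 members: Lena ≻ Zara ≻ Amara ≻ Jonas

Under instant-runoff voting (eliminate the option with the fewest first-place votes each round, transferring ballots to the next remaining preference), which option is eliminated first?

Round 1: Zara 46, Jonas 38, Lena 19, Amara 81. Eliminate Lena.

Lena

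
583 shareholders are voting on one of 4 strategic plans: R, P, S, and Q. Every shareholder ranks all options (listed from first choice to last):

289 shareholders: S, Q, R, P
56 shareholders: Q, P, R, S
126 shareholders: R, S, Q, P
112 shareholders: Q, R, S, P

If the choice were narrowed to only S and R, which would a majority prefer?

Voters preferring S to R: 289; preferring R to S: 294.
R wins the head-to-head.

R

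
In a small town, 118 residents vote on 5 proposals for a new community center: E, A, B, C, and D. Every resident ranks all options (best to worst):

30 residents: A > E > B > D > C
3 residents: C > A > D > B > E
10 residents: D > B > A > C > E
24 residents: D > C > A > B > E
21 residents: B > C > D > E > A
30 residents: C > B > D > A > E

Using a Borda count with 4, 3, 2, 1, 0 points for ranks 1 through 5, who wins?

E: 30·3 + 3·0 + 10·0 + 24·0 + 21·1 + 30·0 = 111
A: 30·4 + 3·3 + 10·2 + 24·2 + 21·0 + 30·1 = 227
B: 30·2 + 3·1 + 10·3 + 24·1 + 21·4 + 30·3 = 291
C: 30·0 + 3·4 + 10·1 + 24·3 + 21·3 + 30·4 = 277
D: 30·1 + 3·2 + 10·4 + 24·4 + 21·2 + 30·2 = 274
B has the highest Borda score (291).

B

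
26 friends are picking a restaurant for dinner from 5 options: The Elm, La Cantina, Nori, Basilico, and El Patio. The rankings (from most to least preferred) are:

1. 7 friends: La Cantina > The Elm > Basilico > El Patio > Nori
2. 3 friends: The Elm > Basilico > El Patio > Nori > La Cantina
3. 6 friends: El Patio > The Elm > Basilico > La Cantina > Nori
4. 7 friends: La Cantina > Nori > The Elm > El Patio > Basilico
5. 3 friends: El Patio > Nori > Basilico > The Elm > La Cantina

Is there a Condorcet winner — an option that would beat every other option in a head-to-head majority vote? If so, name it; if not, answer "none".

La Cantina

La Cantina vs The Elm: 14–12 for La Cantina.
La Cantina vs Nori: 20–6 for La Cantina.
La Cantina vs Basilico: 14–12 for La Cantina.
La Cantina vs El Patio: 14–12 for La Cantina.
La Cantina beats every other option head-to-head.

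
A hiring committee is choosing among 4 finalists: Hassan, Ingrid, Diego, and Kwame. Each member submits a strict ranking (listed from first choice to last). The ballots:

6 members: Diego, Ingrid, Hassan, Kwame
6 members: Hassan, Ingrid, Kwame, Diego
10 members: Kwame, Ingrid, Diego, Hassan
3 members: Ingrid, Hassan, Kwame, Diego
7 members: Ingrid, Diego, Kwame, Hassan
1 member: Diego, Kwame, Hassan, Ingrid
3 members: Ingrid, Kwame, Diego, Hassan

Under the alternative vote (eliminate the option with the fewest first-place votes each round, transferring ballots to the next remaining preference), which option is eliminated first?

Round 1: Hassan 6, Ingrid 13, Diego 7, Kwame 10. Eliminate Hassan.

Hassan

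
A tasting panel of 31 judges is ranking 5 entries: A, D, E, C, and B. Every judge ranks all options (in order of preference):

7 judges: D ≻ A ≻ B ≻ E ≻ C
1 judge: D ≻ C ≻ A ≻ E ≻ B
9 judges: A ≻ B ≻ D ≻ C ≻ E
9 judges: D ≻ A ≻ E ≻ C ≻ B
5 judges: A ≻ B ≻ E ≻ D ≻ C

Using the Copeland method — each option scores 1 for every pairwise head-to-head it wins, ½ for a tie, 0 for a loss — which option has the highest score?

D

A: beats E, C, and B; loses to D → score 3.
D: beats A, E, C, and B → score 4.
E: beats C; loses to A, D, and B → score 1.
C: loses to A, D, E, and B → score 0.
B: beats E and C; loses to A and D → score 2.
D has the best pairwise record.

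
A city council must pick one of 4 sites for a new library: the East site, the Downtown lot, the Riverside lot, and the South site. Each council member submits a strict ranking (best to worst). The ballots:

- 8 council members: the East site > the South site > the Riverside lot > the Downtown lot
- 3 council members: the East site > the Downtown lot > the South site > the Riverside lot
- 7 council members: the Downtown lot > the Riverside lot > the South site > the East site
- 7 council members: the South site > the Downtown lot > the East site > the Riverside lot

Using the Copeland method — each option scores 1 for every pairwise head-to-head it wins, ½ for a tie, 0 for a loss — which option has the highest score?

the South site

the East site: beats the Riverside lot; loses to the Downtown lot and the South site → score 1.
the Downtown lot: beats the East site and the Riverside lot; loses to the South site → score 2.
the Riverside lot: loses to the East site, the Downtown lot, and the South site → score 0.
the South site: beats the East site, the Downtown lot, and the Riverside lot → score 3.
the South site has the best pairwise record.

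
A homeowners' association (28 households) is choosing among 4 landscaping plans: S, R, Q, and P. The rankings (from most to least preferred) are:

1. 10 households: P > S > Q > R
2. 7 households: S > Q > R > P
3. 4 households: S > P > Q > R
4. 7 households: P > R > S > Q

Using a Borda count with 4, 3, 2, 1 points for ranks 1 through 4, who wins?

S: 10·3 + 7·4 + 4·4 + 7·2 = 88
R: 10·1 + 7·2 + 4·1 + 7·3 = 49
Q: 10·2 + 7·3 + 4·2 + 7·1 = 56
P: 10·4 + 7·1 + 4·3 + 7·4 = 87
S has the highest Borda score (88).

S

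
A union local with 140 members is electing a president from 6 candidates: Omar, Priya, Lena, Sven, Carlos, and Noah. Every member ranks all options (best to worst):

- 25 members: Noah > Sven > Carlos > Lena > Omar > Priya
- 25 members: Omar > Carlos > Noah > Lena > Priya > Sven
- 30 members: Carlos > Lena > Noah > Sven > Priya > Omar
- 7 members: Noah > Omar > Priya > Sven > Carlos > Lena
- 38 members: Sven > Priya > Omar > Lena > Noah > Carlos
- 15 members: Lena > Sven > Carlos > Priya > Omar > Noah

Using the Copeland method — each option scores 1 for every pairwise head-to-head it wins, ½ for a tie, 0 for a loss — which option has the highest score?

Omar: beats Noah; ties Lena and Carlos; loses to Priya and Sven → score 2.
Priya: beats Omar; loses to Lena, Sven, Carlos, and Noah → score 1.
Lena: beats Priya and Noah; ties Omar and Sven; loses to Carlos → score 3.
Sven: beats Omar, Priya, and Carlos; ties Lena; loses to Noah → score 3.5.
Carlos: beats Priya and Lena; ties Omar and Noah; loses to Sven → score 3.
Noah: beats Priya and Sven; ties Carlos; loses to Omar and Lena → score 2.5.
Sven has the best pairwise record.

Sven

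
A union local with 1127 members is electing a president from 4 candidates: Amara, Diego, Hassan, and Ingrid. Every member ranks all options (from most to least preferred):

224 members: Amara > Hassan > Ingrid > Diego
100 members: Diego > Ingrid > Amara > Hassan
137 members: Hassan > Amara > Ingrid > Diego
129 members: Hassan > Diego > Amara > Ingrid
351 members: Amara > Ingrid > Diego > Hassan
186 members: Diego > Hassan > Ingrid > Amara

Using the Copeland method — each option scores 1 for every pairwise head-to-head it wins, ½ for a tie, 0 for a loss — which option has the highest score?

Amara: beats Diego, Hassan, and Ingrid → score 3.
Diego: beats Hassan; loses to Amara and Ingrid → score 1.
Hassan: beats Ingrid; loses to Amara and Diego → score 1.
Ingrid: beats Diego; loses to Amara and Hassan → score 1.
Amara has the best pairwise record.

Amara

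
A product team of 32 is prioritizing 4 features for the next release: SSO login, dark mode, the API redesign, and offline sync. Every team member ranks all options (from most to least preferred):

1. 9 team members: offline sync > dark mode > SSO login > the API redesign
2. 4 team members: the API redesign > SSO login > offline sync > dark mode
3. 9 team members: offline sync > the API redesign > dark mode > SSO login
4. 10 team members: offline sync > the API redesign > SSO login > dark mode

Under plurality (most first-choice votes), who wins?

offline sync

First-place votes: SSO login 0, dark mode 0, the API redesign 4, offline sync 28.
offline sync has the most first-place votes.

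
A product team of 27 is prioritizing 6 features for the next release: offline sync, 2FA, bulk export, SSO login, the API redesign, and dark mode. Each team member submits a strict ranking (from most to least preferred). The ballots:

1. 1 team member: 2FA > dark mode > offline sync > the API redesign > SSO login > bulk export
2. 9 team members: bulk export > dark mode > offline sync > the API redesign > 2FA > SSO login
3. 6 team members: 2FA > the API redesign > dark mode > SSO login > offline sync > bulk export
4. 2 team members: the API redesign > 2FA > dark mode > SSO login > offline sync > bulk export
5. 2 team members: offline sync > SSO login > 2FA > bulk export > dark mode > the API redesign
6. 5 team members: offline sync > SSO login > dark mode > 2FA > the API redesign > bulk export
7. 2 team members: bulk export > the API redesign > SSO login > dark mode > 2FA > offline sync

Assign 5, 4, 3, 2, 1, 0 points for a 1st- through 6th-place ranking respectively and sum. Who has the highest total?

offline sync: 1·3 + 9·3 + 6·1 + 2·1 + 2·5 + 5·5 + 2·0 = 73
2FA: 1·5 + 9·1 + 6·5 + 2·4 + 2·3 + 5·2 + 2·1 = 70
bulk export: 1·0 + 9·5 + 6·0 + 2·0 + 2·2 + 5·0 + 2·5 = 59
SSO login: 1·1 + 9·0 + 6·2 + 2·2 + 2·4 + 5·4 + 2·3 = 51
the API redesign: 1·2 + 9·2 + 6·4 + 2·5 + 2·0 + 5·1 + 2·4 = 67
dark mode: 1·4 + 9·4 + 6·3 + 2·3 + 2·1 + 5·3 + 2·2 = 85
dark mode has the highest Borda score (85).

dark mode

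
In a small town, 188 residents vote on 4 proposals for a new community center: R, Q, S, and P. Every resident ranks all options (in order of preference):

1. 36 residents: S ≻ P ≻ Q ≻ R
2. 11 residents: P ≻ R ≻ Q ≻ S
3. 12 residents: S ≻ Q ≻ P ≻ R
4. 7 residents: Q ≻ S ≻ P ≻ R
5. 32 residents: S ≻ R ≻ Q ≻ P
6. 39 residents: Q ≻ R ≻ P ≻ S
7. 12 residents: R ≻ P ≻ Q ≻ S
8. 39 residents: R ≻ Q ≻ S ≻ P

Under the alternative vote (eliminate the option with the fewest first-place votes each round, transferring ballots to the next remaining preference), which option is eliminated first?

P

Round 1: R 51, Q 46, S 80, P 11. Eliminate P.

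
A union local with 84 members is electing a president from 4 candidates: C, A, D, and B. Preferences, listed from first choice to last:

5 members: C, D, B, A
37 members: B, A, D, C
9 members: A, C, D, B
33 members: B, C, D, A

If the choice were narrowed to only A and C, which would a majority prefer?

A

Voters preferring A to C: 46; preferring C to A: 38.
A wins the head-to-head.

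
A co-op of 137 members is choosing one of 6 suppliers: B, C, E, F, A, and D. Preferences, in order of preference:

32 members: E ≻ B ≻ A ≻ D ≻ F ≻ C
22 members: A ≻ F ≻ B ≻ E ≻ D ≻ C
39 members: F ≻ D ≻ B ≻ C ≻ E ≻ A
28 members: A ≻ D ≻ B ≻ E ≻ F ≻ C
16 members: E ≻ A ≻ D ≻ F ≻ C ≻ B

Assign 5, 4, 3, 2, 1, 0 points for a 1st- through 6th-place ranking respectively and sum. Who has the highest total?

B: 32·4 + 22·3 + 39·3 + 28·3 + 16·0 = 395
C: 32·0 + 22·0 + 39·2 + 28·0 + 16·1 = 94
E: 32·5 + 22·2 + 39·1 + 28·2 + 16·5 = 379
F: 32·1 + 22·4 + 39·5 + 28·1 + 16·2 = 375
A: 32·3 + 22·5 + 39·0 + 28·5 + 16·4 = 410
D: 32·2 + 22·1 + 39·4 + 28·4 + 16·3 = 402
A has the highest Borda score (410).

A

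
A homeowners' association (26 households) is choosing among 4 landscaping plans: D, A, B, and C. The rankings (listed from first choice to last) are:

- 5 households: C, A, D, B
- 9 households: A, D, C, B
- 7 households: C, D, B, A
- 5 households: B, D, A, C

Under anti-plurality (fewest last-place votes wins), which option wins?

D

Last-place votes: D 0, A 7, B 14, C 5.
D is ranked last by the fewest voters, so D wins.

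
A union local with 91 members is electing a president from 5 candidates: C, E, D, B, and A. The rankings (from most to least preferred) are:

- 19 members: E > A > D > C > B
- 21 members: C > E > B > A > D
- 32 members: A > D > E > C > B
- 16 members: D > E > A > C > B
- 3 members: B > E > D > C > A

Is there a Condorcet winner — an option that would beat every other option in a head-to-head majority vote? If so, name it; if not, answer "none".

Checking pairwise contests:
E beats C 70–21.
D beats E 48–43.
A beats D 72–19.
C beats B 88–3.
E beats A 59–32.
Every option loses at least one head-to-head, so there is no Condorcet winner.

none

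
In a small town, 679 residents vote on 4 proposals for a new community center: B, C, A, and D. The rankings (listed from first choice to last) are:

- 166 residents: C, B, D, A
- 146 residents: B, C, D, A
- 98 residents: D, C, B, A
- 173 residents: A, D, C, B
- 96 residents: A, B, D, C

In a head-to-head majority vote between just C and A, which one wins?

Voters preferring C to A: 410; preferring A to C: 269.
C wins the head-to-head.

C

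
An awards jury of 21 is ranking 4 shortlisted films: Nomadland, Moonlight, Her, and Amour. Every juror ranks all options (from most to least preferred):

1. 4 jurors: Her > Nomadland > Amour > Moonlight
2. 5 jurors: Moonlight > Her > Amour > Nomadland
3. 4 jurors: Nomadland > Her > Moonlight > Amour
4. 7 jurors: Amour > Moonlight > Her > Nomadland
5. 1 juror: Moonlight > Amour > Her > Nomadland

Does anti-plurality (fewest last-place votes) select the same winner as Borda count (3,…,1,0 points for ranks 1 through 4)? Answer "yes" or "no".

yes

Anti-plurality — last-place votes: Nomadland 13, Moonlight 4, Her 0, Amour 4. Winner: Her.
Borda — scores: Nomadland 20, Moonlight 36, Her 38, Amour 32. Winner: Her.
The two methods agree.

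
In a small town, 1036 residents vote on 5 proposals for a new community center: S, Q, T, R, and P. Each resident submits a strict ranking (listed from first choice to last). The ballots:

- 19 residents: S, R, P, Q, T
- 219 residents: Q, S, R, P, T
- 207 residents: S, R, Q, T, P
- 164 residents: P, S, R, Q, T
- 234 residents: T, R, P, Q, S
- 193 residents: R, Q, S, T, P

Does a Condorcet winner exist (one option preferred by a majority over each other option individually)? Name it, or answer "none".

none

Checking pairwise contests:
Q beats S 646–390.
R beats Q 817–219.
S beats T 802–234.
S beats R 609–427.
S beats P 638–398.
Every option loses at least one head-to-head, so there is no Condorcet winner.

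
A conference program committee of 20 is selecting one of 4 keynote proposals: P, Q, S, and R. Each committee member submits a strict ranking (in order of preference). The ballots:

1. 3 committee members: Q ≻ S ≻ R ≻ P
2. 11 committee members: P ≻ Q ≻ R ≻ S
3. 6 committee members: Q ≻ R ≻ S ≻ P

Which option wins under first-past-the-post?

P

First-place votes: P 11, Q 9, S 0, R 0.
P has the most first-place votes.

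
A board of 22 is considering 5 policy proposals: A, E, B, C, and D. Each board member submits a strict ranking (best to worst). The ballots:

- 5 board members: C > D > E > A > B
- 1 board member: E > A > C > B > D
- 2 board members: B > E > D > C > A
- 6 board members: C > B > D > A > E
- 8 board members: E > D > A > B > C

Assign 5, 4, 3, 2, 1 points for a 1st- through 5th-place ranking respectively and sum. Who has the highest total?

D

A: 5·2 + 1·4 + 2·1 + 6·2 + 8·3 = 52
E: 5·3 + 1·5 + 2·4 + 6·1 + 8·5 = 74
B: 5·1 + 1·2 + 2·5 + 6·4 + 8·2 = 57
C: 5·5 + 1·3 + 2·2 + 6·5 + 8·1 = 70
D: 5·4 + 1·1 + 2·3 + 6·3 + 8·4 = 77
D has the highest Borda score (77).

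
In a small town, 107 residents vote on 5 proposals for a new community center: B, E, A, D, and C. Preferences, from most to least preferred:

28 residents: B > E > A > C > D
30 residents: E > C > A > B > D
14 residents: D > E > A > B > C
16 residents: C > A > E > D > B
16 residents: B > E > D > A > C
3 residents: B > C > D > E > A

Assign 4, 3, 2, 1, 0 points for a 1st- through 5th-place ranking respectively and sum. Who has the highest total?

B: 28·4 + 30·1 + 14·1 + 16·0 + 16·4 + 3·4 = 232
E: 28·3 + 30·4 + 14·3 + 16·2 + 16·3 + 3·1 = 329
A: 28·2 + 30·2 + 14·2 + 16·3 + 16·1 + 3·0 = 208
D: 28·0 + 30·0 + 14·4 + 16·1 + 16·2 + 3·2 = 110
C: 28·1 + 30·3 + 14·0 + 16·4 + 16·0 + 3·3 = 191
E has the highest Borda score (329).

E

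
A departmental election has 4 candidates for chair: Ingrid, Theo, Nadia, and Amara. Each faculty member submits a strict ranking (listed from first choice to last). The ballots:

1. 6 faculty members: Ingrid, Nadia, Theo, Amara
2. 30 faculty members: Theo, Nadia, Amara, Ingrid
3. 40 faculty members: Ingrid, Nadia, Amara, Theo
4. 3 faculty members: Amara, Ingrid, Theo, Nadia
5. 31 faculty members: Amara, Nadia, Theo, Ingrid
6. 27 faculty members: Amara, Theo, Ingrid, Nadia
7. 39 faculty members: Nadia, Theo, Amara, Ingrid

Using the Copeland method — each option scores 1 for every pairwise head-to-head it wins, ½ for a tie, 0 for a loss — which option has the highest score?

Nadia

Ingrid: loses to Theo, Nadia, and Amara → score 0.
Theo: beats Ingrid; loses to Nadia and Amara → score 1.
Nadia: beats Ingrid, Theo, and Amara → score 3.
Amara: beats Ingrid and Theo; loses to Nadia → score 2.
Nadia has the best pairwise record.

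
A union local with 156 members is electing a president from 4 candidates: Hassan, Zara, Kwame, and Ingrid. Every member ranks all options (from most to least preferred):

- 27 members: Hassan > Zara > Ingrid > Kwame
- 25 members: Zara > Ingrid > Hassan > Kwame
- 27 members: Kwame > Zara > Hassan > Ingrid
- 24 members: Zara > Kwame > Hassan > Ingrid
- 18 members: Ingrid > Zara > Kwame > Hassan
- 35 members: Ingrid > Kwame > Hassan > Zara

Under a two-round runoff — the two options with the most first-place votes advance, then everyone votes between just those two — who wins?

Zara

Round 1 first-place votes: Hassan 27, Zara 49, Kwame 27, Ingrid 53.
Ingrid and Zara advance.
Runoff: Ingrid is preferred to Zara by 53 voters; Zara by 103.
Zara wins the runoff.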